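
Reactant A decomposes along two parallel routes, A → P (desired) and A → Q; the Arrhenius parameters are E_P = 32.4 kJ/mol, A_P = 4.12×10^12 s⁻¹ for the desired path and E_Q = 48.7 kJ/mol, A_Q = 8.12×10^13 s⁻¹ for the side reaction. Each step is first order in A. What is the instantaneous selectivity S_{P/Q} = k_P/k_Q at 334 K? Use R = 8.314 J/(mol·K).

18.0

Since both paths have the same order in A, the concentration cancels and S_{P/Q} = k_P/k_Q = (A_P/A_Q)·exp[(E_Q−E_P)/(RT)].
(E_Q−E_P)/(RT) = (48.7−32.4)×10³/(8.314×334) = 16300/2777 = 5.870.
k_P/k_Q = (4.12×10^12/8.12×10^13)·exp(5.870) = 0.05074 × 354.2 = 18.0.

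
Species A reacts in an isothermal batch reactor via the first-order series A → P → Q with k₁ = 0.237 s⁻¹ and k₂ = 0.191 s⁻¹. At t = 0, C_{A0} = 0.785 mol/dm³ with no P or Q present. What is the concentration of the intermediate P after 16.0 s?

For first-order series with pure A initially, C_P(t) = k₁C_{A0}/(k₂−k₁)·(e^(−k₁t) − e^(−k₂t)).
e^(−k₁t) = e^(−0.237×16.0) = e^(−3.792) = 0.02255; e^(−k₂t) = e^(−3.056) = 0.04708.
C_P = 0.237×0.785/(0.191−0.237) × (0.02255−0.04708) = (-4.044)×(-0.02453) = 0.09919 mol/dm³.

0.0992 mol/dm³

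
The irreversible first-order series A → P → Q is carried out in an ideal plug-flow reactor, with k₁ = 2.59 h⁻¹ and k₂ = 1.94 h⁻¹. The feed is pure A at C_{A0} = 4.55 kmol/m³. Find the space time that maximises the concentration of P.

Setting dC_P/dτ = 0 gives τ_opt = ln(k₂/k₁)/(k₂−k₁).
= ln(1.94/2.59)/(1.94−2.59) = ln(0.7490)/-0.6500 = -0.2890/-0.6500 = 0.445 h.

0.445 h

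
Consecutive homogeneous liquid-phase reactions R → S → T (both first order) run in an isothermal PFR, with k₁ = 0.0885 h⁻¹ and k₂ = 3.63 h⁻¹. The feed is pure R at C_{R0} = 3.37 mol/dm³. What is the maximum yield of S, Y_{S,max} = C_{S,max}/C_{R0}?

For a first-order series the maximum intermediate yield is C_{S,max}/C_{R0} = (k₁/k₂)^[k₂/(k₂−k₁)].
= (0.0885/3.63)^(3.63/(3.63−0.0885)) = (0.02438)^(1.025) = 0.02222.

0.0222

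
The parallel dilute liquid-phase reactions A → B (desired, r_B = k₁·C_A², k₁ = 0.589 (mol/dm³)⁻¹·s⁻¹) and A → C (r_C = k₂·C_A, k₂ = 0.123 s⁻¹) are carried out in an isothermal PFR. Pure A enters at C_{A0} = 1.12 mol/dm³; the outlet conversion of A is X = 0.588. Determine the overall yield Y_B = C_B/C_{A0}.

C_A = C_{A0}(1−X) = 0.4614 mol/dm³.
Along a PFR/batch, dC_C/dC_A = −r_C/(r_B+r_C) = −k₂/(k₂+k₁·C_A).
Integrating from C_{A0} to C_A: C_C = (0.123/0.589)·ln[(0.123+0.589·1.12)/(0.123+0.589·0.461)] = 0.2088·ln(0.7827/0.3948) = 0.1429 mol/dm³.
Then C_B = (C_{A0}−C_A) − C_C = 0.6586 − 0.1429 = 0.5156 mol/dm³.
Y_B = C_B/C_{A0} = 0.5156/1.12 = 0.460.

0.460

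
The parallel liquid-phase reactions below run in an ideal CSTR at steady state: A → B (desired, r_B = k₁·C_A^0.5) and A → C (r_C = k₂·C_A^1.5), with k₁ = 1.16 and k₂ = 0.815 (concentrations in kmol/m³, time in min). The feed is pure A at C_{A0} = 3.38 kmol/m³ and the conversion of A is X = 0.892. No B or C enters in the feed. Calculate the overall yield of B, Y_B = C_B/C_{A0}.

Exit C_A = C_{A0}(1−X) = 3.38×0.108 = 0.3650 kmol/m³.
A CSTR operates uniformly at the exit composition, giving r_B = 0.7009 and r_C = 0.1797 (each k·C_A^n at C_A = 0.3650).
Fraction of consumed A going to B: r_B/(r_B+r_C) = 0.7959.
C_B = 0.7959·C_{A0}·X = 0.7959×3.38×0.892 = 2.40 kmol/m³; Y_B = C_B/C_{A0} = 0.710.

0.710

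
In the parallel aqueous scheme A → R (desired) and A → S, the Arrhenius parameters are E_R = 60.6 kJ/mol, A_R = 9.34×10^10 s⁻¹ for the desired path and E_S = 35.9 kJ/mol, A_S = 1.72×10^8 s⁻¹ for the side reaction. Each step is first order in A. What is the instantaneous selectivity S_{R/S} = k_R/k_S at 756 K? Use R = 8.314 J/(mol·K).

10.7

Since both paths have the same order in A, the concentration cancels and S_{R/S} = k_R/k_S = (A_R/A_S)·exp[(E_S−E_R)/(RT)].
(E_S−E_R)/(RT) = (35.9−60.6)×10³/(8.314×756) = -24700/6285 = -3.930.
k_R/k_S = (9.34×10^10/1.72×10^8)·exp(-3.930) = 543.0 × 0.01965 = 10.7.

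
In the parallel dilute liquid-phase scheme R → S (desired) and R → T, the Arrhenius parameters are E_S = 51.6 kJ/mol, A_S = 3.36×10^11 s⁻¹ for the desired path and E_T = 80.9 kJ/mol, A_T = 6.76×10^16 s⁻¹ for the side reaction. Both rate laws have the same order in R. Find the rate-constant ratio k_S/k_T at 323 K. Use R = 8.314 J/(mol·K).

0.272

k_S/k_T = (A_S/A_T)·exp[−(E_S−E_T)/(RT)] = (A_S/A_T)·exp[(E_T−E_S)/(RT)].
(E_T−E_S)/(RT) = (80.9−51.6)×10³/(8.314×323) = 29300/2685 = 10.91.
k_S/k_T = (3.36×10^11/6.76×10^16)·exp(10.91) = 4.970×10^-6 × 54763 = 0.272.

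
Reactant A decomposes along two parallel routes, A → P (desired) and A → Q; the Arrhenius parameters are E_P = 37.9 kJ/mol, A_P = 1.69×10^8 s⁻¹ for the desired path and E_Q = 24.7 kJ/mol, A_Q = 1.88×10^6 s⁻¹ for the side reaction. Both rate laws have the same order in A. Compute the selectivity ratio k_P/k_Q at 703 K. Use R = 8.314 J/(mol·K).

9.40

With equal orders, S_{P/Q} = k_P/k_Q = (A_P/A_Q)·exp[(E_Q−E_P)/(RT)].
(E_Q−E_P)/(RT) = (24.7−37.9)×10³/(8.314×703) = -13200/5845 = -2.258.
k_P/k_Q = (1.69×10^8/1.88×10^6)·exp(-2.258) = 89.89 × 0.1045 = 9.40.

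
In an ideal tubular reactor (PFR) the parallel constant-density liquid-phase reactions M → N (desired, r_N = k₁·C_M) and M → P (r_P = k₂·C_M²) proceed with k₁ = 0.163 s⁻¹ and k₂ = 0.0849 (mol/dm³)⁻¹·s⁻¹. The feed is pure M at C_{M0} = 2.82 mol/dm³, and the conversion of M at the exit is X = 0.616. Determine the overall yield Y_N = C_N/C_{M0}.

C_M = C_{M0}(1−X) = 1.083 mol/dm³.
Along a PFR/batch, dC_N/dC_M = −r_N/(r_N+r_P) = −k₁/(k₁+k₂·C_M).
Integrating from C_{M0} to C_M: C_N = (0.163/0.0849)·ln[(0.163+0.0849·2.82)/(0.163+0.0849·1.08)] = 1.920·ln(0.4024/0.2549) = 0.8764 mol/dm³.
Y_N = C_N/C_{M0} = 0.8764/2.82 = 0.311.

0.311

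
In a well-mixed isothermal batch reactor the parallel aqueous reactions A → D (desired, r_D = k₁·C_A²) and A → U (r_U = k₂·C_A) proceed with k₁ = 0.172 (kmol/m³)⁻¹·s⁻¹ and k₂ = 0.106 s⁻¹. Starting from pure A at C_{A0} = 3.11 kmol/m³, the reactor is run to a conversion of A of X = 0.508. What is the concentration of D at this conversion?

C_A = C_{A0}(1−X) = 1.530 kmol/m³.
Along a PFR/batch, dC_U/dC_A = −r_U/(r_D+r_U) = −k₂/(k₂+k₁·C_A).
Integrating from C_{A0} to C_A: C_U = (0.106/0.172)·ln[(0.106+0.172·3.11)/(0.106+0.172·1.53)] = 0.6163·ln(0.6409/0.3692) = 0.3400 kmol/m³.
Then C_D = (C_{A0}−C_A) − C_U = 1.580 − 0.3400 = 1.240 kmol/m³.

1.24 kmol/m³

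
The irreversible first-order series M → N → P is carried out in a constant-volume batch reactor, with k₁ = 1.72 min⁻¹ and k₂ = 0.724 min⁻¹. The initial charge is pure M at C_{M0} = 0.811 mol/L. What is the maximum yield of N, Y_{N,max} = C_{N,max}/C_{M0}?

0.533

For a first-order series the maximum intermediate yield is C_{N,max}/C_{M0} = (k₁/k₂)^[k₂/(k₂−k₁)].
= (1.72/0.724)^(0.724/(0.724−1.72)) = (2.376)^(-0.7269) = 0.5331.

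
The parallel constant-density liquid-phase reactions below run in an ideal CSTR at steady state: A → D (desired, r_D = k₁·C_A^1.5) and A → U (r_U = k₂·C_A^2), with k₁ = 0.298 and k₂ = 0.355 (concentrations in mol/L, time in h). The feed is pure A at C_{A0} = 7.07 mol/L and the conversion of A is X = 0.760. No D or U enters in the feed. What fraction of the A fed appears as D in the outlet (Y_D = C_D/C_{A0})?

0.298

Exit C_A = C_{A0}(1−X) = 7.07×0.240 = 1.697 mol/L.
A CSTR operates uniformly at the exit composition, giving r_D = 0.6587 and r_U = 1.022 (each k·C_A^n at C_A = 1.697).
Fraction of consumed A going to D: r_D/(r_D+r_U) = 0.3919.
C_D = 0.3919·C_{A0}·X = 0.3919×7.07×0.760 = 2.11 mol/L; Y_D = C_D/C_{A0} = 0.298.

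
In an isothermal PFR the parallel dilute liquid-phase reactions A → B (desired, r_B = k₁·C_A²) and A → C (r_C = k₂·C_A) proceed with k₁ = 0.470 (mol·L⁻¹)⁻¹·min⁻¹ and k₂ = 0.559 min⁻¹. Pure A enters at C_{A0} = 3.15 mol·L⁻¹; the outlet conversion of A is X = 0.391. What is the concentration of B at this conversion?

C_A = C_{A0}(1−X) = 1.918 mol·L⁻¹.
Along a PFR/batch, dC_C/dC_A = −r_C/(r_B+r_C) = −k₂/(k₂+k₁·C_A).
Integrating from C_{A0} to C_A: C_C = (0.559/0.470)·ln[(0.559+0.470·3.15)/(0.559+0.470·1.92)] = 1.189·ln(2.039/1.461) = 0.3971 mol·L⁻¹.
Then C_B = (C_{A0}−C_A) − C_C = 1.232 − 0.3971 = 0.8346 mol·L⁻¹.

0.835 mol·L⁻¹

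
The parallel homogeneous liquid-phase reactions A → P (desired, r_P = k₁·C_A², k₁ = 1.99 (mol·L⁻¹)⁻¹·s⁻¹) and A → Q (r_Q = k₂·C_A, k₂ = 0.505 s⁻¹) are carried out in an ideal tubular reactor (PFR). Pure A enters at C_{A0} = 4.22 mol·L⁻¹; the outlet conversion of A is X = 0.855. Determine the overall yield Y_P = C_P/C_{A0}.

0.756

C_A = C_{A0}(1−X) = 0.6119 mol·L⁻¹.
Along a PFR/batch, dC_Q/dC_A = −r_Q/(r_P+r_Q) = −k₂/(k₂+k₁·C_A).
Integrating from C_{A0} to C_A: C_Q = (0.505/1.99)·ln[(0.505+1.99·4.22)/(0.505+1.99·0.612)] = 0.2538·ln(8.903/1.723) = 0.4168 mol·L⁻¹.
Then C_P = (C_{A0}−C_A) − C_Q = 3.608 − 0.4168 = 3.191 mol·L⁻¹.
Y_P = C_P/C_{A0} = 3.191/4.22 = 0.756.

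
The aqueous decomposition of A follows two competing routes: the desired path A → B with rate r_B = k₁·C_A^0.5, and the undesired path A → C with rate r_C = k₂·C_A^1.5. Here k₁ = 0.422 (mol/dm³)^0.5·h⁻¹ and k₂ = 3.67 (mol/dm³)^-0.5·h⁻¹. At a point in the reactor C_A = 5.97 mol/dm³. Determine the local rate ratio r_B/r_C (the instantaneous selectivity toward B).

S_{B/C} = r_B/r_C = (k₁·C_A^0.5)/(k₂·C_A^1.5) = (k₁/k₂)·C_A⁻¹.
= (0.422×5.970^0.5) / (3.67×5.970^1.5) = 1.031/53.53 = 0.0193.

0.0193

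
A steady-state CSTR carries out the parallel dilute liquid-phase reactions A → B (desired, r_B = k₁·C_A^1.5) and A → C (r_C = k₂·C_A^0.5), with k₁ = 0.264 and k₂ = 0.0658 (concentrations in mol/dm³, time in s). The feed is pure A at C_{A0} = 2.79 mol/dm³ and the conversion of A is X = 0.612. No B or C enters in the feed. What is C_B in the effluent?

Exit C_A = C_{A0}(1−X) = 2.79×0.388 = 1.083 mol/dm³.
In a CSTR the entire volume is at exit conditions, so r_B = 0.264×1.083^1.5 = 0.2973 and r_C = 0.0658×1.083^0.5 = 0.06846.
Fraction of consumed A going to B: r_B/(r_B+r_C) = 0.8128.
C_B = 0.8128·C_{A0}·X = 0.8128×2.79×0.612 = 1.39 mol/dm³.

1.39 mol/dm³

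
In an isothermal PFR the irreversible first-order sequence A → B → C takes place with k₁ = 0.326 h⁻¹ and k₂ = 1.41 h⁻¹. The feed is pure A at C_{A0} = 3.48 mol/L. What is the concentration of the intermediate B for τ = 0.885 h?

0.484 mol/L

For first-order series with pure A initially, C_B(τ) = k₁C_{A0}/(k₂−k₁)·(e^(−k₁τ) − e^(−k₂τ)).
e^(−k₁τ) = e^(−0.326×0.885) = e^(−0.2885) = 0.7494; e^(−k₂τ) = e^(−1.248) = 0.2871.
C_B = 0.326×3.48/(1.41−0.326) × (0.7494−0.2871) = 1.047×0.4623 = 0.4838 mol/L.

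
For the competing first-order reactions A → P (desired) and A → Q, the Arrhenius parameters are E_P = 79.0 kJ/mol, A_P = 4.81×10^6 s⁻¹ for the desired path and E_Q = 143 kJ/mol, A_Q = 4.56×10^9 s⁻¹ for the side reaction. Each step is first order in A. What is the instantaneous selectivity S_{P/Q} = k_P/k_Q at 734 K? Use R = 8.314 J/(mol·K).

37.8

With equal orders, S_{P/Q} = k_P/k_Q = (A_P/A_Q)·exp[(E_Q−E_P)/(RT)].
(E_Q−E_P)/(RT) = (143−79.0)×10³/(8.314×734) = 64000/6102 = 10.49.
k_P/k_Q = (4.81×10^6/4.56×10^9)·exp(10.49) = 0.001055 × 35866 = 37.8.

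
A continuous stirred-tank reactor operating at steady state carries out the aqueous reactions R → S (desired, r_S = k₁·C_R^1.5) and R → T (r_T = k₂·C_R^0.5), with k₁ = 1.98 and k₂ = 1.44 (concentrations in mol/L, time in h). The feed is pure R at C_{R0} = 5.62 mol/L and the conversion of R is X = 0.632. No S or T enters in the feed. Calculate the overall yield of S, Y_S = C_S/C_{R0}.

Exit C_R = C_{R0}(1−X) = 5.62×0.368 = 2.068 mol/L.
A CSTR operates uniformly at the exit composition, giving r_S = 5.889 and r_T = 2.071 (each k·C_R^n at C_R = 2.068).
Fraction of consumed R going to S: r_S/(r_S+r_T) = 0.7398.
C_S = 0.7398·C_{R0}·X = 0.7398×5.62×0.632 = 2.63 mol/L; Y_S = C_S/C_{R0} = 0.468.

0.468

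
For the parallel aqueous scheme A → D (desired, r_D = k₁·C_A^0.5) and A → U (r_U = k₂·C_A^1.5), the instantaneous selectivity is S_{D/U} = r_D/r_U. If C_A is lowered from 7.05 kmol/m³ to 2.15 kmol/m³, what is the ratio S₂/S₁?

S_{D/U} = (k₁/k₂)·C_A⁻¹, so S₂/S₁ = (C_{A,2}/C_{A,1})⁻¹.
= 7.05/2.15 = 3.28.

3.28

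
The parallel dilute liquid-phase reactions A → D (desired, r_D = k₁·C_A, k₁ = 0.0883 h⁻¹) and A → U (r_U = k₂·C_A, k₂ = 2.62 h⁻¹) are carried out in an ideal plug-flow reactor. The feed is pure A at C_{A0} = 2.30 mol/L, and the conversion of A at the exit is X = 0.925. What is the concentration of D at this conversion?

C_A = C_{A0}(1−X) = 0.1725 mol/L.
Both paths are first order in A, so the instantaneous fraction to D is constant: dC_D/d(−C_A) = k₁/(k₁+k₂) = 0.03260.
C_D = 0.03260·(C_{A0}−C_A) = 0.03260×2.127 = 0.0694 mol/L.

0.0694 mol/L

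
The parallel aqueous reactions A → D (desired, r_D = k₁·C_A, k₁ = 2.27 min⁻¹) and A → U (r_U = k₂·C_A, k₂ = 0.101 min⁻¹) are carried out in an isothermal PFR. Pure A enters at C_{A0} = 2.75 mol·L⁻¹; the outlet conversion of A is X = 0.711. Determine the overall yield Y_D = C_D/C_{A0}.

0.681

C_A = C_{A0}(1−X) = 0.7948 mol·L⁻¹.
Both paths are first order in A, so the instantaneous fraction to D is constant: dC_D/d(−C_A) = k₁/(k₁+k₂) = 0.9574.
C_D = 0.9574·(C_{A0}−C_A) = 0.9574×1.955 = 1.87 mol·L⁻¹.
Y_D = C_D/C_{A0} = 1.872/2.75 = 0.681.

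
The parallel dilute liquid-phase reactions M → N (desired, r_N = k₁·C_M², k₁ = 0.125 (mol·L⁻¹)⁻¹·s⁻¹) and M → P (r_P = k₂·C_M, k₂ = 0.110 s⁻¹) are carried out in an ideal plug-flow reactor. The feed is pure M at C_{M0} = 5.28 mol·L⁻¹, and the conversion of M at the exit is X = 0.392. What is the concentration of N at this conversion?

1.71 mol·L⁻¹

C_M = C_{M0}(1−X) = 3.210 mol·L⁻¹.
Along a PFR/batch, dC_P/dC_M = −r_P/(r_N+r_P) = −k₂/(k₂+k₁·C_M).
Integrating from C_{M0} to C_M: C_P = (0.110/0.125)·ln[(0.110+0.125·5.28)/(0.110+0.125·3.21)] = 0.8800·ln(0.7700/0.5113) = 0.3603 mol·L⁻¹.
Then C_N = (C_{M0}−C_M) − C_P = 2.070 − 0.3603 = 1.709 mol·L⁻¹.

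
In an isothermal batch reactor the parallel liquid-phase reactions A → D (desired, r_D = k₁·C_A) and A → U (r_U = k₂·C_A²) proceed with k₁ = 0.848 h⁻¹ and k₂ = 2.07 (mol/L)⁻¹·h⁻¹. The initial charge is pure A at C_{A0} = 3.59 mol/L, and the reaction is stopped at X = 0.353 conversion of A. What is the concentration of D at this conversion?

0.156 mol/L

C_A = C_{A0}(1−X) = 2.323 mol/L.
Along a PFR/batch, dC_D/dC_A = −r_D/(r_D+r_U) = −k₁/(k₁+k₂·C_A).
Integrating from C_{A0} to C_A: C_D = (0.848/2.07)·ln[(0.848+2.07·3.59)/(0.848+2.07·2.32)] = 0.4097·ln(8.279/5.656) = 0.1561 mol/L.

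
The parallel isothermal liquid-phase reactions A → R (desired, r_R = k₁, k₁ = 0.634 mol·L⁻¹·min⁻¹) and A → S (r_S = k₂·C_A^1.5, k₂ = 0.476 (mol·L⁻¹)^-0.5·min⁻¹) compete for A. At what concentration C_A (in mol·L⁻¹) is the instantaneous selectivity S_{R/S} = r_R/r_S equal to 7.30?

0.322 mol·L⁻¹

S_{R/S} = (k₁/k₂)·C_A^-1.5 ⇒ C_A = (S·k₂/k₁)^(1/(-1.5)).
= (7.30×0.476/0.634)^(-0.6667) = (5.481)^(-0.6667) = 0.322 mol·L⁻¹.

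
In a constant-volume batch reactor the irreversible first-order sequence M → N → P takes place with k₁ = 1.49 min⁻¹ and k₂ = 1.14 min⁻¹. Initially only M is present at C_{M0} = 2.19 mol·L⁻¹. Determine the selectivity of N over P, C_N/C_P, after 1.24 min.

The intermediate concentration in a first-order A→B→C sequence is C_N = k₁C_{M0}(e^(−k₁t) − e^(−k₂t))/(k₂−k₁).
e^(−k₁t) = e^(−1.49×1.24) = e^(−1.848) = 0.1576; e^(−k₂t) = e^(−1.414) = 0.2433.
C_N = 1.49×2.19/(1.14−1.49) × (0.1576−0.2433) = (-9.323)×(-0.08565) = 0.7985 mol·L⁻¹.
C_M = C_{M0}e^(−k₁t) = 0.3452 mol·L⁻¹, so C_P = C_{M0}−C_M−C_N = 1.046 mol·L⁻¹; C_N/C_P = 0.763.

0.763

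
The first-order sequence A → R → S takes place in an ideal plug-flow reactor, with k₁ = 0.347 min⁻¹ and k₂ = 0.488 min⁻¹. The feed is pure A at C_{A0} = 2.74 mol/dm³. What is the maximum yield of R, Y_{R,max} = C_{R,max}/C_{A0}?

For a first-order series the maximum intermediate yield is C_{R,max}/C_{A0} = (k₁/k₂)^[k₂/(k₂−k₁)].
= (0.347/0.488)^(0.488/(0.488−0.347)) = (0.7111)^(3.461) = 0.3072.

0.307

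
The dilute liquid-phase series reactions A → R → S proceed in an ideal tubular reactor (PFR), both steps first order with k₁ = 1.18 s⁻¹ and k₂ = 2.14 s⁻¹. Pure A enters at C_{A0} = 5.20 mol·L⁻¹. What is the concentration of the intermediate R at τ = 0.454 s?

The intermediate concentration in a first-order A→B→C sequence is C_R = k₁C_{A0}(e^(−k₁τ) − e^(−k₂τ))/(k₂−k₁).
e^(−k₁τ) = e^(−1.18×0.454) = e^(−0.5357) = 0.5852; e^(−k₂τ) = e^(−0.9716) = 0.3785.
C_R = 1.18×5.20/(2.14−1.18) × (0.5852−0.3785) = 6.392×0.2068 = 1.322 mol·L⁻¹.

1.32 mol·L⁻¹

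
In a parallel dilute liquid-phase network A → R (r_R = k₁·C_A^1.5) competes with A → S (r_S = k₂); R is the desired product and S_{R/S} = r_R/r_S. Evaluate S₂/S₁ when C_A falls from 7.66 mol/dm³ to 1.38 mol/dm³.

0.0765

S_{R/S} = (k₁/k₂)·C_A^1.5, so S₂/S₁ = (C_{A,2}/C_{A,1})^1.5.
= (1.38/7.66)^1.5 = (0.1802)^1.5 = 0.0765.
Selectivity toward R falls as C_A falls — high-concentration operation is favoured.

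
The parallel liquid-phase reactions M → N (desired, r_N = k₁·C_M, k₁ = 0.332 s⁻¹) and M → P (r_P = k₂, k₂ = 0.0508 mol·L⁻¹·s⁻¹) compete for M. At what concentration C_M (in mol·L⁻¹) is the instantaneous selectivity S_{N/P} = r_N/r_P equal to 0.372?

S_{N/P} = (k₁/k₂)·C_M ⇒ C_M = S·k₂/k₁.
= 0.372×0.0508/0.332 = 0.0569 mol·L⁻¹.

0.0569 mol·L⁻¹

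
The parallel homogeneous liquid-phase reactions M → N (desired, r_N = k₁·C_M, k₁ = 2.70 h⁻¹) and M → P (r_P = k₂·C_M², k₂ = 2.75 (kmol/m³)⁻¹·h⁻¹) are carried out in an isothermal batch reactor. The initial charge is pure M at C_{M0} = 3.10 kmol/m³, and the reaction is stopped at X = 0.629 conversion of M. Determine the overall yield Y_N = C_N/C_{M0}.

0.206

C_M = C_{M0}(1−X) = 1.150 kmol/m³.
Along a PFR/batch, dC_N/dC_M = −r_N/(r_N+r_P) = −k₁/(k₁+k₂·C_M).
Integrating from C_{M0} to C_M: C_N = (2.70/2.75)·ln[(2.70+2.75·3.10)/(2.70+2.75·1.15)] = 0.9818·ln(11.23/5.863) = 0.6377 kmol/m³.
Y_N = C_N/C_{M0} = 0.6377/3.10 = 0.206.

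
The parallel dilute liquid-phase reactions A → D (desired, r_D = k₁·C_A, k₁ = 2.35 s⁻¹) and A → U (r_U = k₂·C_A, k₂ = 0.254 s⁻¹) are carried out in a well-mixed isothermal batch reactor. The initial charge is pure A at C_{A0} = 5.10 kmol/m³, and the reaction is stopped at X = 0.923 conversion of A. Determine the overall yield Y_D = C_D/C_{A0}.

C_A = C_{A0}(1−X) = 0.3927 kmol/m³.
Both paths are first order in A, so the instantaneous fraction to D is constant: dC_D/d(−C_A) = k₁/(k₁+k₂) = 0.9025.
C_D = 0.9025·(C_{A0}−C_A) = 0.9025×4.707 = 4.25 kmol/m³.
Y_D = C_D/C_{A0} = 4.248/5.10 = 0.833.

0.833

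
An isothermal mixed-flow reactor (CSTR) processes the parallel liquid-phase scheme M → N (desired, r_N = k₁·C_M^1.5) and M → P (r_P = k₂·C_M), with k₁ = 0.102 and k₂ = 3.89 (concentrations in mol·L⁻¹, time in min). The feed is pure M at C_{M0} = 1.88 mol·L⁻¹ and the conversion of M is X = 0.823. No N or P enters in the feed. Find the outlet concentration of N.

0.0231 mol·L⁻¹

Exit C_M = C_{M0}(1−X) = 1.88×0.177 = 0.3328 mol·L⁻¹.
A CSTR operates uniformly at the exit composition, giving r_N = 0.01958 and r_P = 1.294 (each k·C_M^n at C_M = 0.3328).
Fraction of consumed M going to N: r_N/(r_N+r_P) = 0.01490.
C_N = 0.01490·C_{M0}·X = 0.01490×1.88×0.823 = 0.0231 mol·L⁻¹.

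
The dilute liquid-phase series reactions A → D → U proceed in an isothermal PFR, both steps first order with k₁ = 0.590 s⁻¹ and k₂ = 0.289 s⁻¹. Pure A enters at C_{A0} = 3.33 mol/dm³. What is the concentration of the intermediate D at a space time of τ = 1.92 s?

1.64 mol/dm³

The intermediate concentration in a first-order A→B→C sequence is C_D = k₁C_{A0}(e^(−k₁τ) − e^(−k₂τ))/(k₂−k₁).
e^(−k₁τ) = e^(−0.590×1.92) = e^(−1.133) = 0.3221; e^(−k₂τ) = e^(−0.5549) = 0.5741.
C_D = 0.590×3.33/(0.289−0.590) × (0.3221−0.5741) = (-6.527)×(-0.2520) = 1.645 mol/dm³.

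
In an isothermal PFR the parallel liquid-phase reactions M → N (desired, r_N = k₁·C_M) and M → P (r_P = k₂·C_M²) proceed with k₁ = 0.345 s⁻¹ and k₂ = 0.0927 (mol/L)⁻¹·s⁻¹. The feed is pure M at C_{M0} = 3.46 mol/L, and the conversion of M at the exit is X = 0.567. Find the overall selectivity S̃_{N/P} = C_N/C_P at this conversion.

1.53

C_M = C_{M0}(1−X) = 1.498 mol/L.
Along a PFR/batch, dC_N/dC_M = −r_N/(r_N+r_P) = −k₁/(k₁+k₂·C_M).
Integrating from C_{M0} to C_M: C_N = (0.345/0.0927)·ln[(0.345+0.0927·3.46)/(0.345+0.0927·1.50)] = 3.722·ln(0.6657/0.4839) = 1.187 mol/L.
C_P = (C_{M0}−C_M)−C_N = 0.7744 mol/L; S̃_{N/P} = 1.187/0.7744 = 1.53.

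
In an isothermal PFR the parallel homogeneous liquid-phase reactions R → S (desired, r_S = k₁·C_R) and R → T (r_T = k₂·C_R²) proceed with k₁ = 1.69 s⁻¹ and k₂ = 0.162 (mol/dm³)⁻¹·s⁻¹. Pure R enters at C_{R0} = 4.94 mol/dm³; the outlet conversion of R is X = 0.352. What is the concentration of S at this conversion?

C_R = C_{R0}(1−X) = 3.201 mol/dm³.
Along a PFR/batch, dC_S/dC_R = −r_S/(r_S+r_T) = −k₁/(k₁+k₂·C_R).
Integrating from C_{R0} to C_R: C_S = (1.69/0.162)·ln[(1.69+0.162·4.94)/(1.69+0.162·3.20)] = 10.43·ln(2.490/2.209) = 1.252 mol/dm³.

1.25 mol/dm³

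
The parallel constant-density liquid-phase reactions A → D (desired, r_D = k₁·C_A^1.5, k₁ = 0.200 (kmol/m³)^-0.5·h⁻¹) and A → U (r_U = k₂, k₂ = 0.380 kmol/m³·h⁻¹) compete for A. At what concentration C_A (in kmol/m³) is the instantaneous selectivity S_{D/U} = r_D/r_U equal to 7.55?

S_{D/U} = (k₁/k₂)·C_A^1.5 ⇒ C_A = (S·k₂/k₁)^(1/1.5).
= (7.55×0.380/0.200)^(0.6667) = (14.34)^(0.6667) = 5.90 kmol/m³.

5.90 kmol/m³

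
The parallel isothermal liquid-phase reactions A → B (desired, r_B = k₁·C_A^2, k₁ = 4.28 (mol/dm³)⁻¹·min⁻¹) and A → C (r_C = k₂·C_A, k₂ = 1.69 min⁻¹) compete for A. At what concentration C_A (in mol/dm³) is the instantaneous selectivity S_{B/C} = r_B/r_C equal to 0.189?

0.0746 mol/dm³

S_{B/C} = (k₁/k₂)·C_A ⇒ C_A = S·k₂/k₁.
= 0.189×1.69/4.28 = 0.0746 mol/dm³.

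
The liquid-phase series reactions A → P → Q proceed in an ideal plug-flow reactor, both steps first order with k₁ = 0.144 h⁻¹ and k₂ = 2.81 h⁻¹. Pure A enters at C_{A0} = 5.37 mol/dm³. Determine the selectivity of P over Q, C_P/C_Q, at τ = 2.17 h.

0.172

For first-order series with pure A initially, C_P(τ) = k₁C_{A0}/(k₂−k₁)·(e^(−k₁τ) − e^(−k₂τ)).
e^(−k₁τ) = e^(−0.144×2.17) = e^(−0.3125) = 0.7316; e^(−k₂τ) = e^(−6.098) = 0.002248.
C_P = 0.144×5.37/(2.81−0.144) × (0.7316−0.002248) = 0.2901×0.7294 = 0.2116 mol/dm³.
C_A = C_{A0}e^(−k₁τ) = 3.929 mol/dm³, so C_Q = C_{A0}−C_A−C_P = 1.230 mol/dm³; C_P/C_Q = 0.172.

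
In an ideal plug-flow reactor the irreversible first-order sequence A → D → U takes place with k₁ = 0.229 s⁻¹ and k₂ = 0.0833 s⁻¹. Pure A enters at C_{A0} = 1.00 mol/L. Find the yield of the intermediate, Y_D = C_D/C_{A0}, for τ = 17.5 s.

0.337

Solving the coupled first-order balances gives C_D(τ) = [k₁/(k₂−k₁)]·C_{A0}·(e^(−k₁τ) − e^(−k₂τ)).
e^(−k₁τ) = e^(−0.229×17.5) = e^(−4.008) = 0.01818; e^(−k₂τ) = e^(−1.458) = 0.2328.
C_D = 0.229×1.00/(0.0833−0.229) × (0.01818−0.2328) = (-1.572)×(-0.2146) = 0.3373 mol/L.
Y_D = C_D/C_{A0} = 0.3373/1.00 = 0.337.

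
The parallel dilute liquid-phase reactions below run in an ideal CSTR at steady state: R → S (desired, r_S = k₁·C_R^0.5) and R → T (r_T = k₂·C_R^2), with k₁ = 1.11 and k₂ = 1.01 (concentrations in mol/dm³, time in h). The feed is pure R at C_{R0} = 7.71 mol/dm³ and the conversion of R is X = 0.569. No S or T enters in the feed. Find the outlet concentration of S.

0.674 mol/dm³

Exit C_R = C_{R0}(1−X) = 7.71×0.431 = 3.323 mol/dm³.
In a CSTR the entire volume is at exit conditions, so r_S = 1.11×3.323^0.5 = 2.023 and r_T = 1.01×3.323^2 = 11.15.
Fraction of consumed R going to S: r_S/(r_S+r_T) = 0.1536.
C_S = 0.1536·C_{R0}·X = 0.1536×7.71×0.569 = 0.674 mol/dm³.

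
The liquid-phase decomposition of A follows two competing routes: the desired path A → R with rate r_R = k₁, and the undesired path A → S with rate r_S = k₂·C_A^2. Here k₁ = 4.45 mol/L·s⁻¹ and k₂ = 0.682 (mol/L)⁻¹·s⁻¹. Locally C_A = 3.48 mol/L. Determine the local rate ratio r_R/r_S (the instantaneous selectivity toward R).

0.539

S_{R/S} = r_R/r_S = (k₁)/(k₂·C_A^2) = (k₁/k₂)·C_A^-2.
= (4.45) / (0.682×3.480^2) = 4.450/8.259 = 0.539.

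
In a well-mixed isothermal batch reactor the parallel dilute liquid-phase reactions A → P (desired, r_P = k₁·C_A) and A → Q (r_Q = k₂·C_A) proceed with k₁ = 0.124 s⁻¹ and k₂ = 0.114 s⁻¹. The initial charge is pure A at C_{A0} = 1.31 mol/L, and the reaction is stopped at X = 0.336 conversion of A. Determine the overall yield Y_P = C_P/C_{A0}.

C_A = C_{A0}(1−X) = 0.8698 mol/L.
Both paths are first order in A, so the instantaneous fraction to P is constant: dC_P/d(−C_A) = k₁/(k₁+k₂) = 0.5210.
C_P = 0.5210·(C_{A0}−C_A) = 0.5210×0.4402 = 0.229 mol/L.
Y_P = C_P/C_{A0} = 0.2293/1.31 = 0.175.

0.175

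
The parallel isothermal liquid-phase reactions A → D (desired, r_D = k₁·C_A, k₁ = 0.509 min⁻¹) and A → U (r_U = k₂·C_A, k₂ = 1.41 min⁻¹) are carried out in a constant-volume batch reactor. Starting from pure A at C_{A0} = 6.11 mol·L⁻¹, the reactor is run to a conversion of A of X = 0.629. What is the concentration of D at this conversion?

C_A = C_{A0}(1−X) = 2.267 mol·L⁻¹.
Both paths are first order in A, so the instantaneous fraction to D is constant: dC_D/d(−C_A) = k₁/(k₁+k₂) = 0.2652.
C_D = 0.2652·(C_{A0}−C_A) = 0.2652×3.843 = 1.02 mol·L⁻¹.

1.02 mol·L⁻¹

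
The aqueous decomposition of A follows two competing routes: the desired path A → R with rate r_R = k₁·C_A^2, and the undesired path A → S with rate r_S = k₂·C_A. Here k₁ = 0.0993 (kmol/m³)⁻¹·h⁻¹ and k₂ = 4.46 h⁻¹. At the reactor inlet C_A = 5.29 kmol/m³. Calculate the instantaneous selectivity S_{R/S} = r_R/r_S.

0.118

S_{R/S} = r_R/r_S = (k₁·C_A^2)/(k₂·C_A) = (k₁/k₂)·C_A.
= (0.0993×5.290^2) / (4.46×5.290) = 2.779/23.59 = 0.118.
Since the desired path is higher order in A, keeping C_A high (PFR or concentrated feed) favours R.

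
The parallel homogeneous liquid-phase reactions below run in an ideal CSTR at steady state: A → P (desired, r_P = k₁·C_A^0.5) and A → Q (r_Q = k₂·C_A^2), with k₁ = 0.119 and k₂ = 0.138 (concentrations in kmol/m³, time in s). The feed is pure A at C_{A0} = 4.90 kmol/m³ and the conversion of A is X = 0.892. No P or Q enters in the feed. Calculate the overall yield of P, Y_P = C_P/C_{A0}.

0.617

Exit C_A = C_{A0}(1−X) = 4.90×0.108 = 0.5292 kmol/m³.
A CSTR operates uniformly at the exit composition, giving r_P = 0.08657 and r_Q = 0.03865 (each k·C_A^n at C_A = 0.5292).
Fraction of consumed A going to P: r_P/(r_P+r_Q) = 0.6914.
C_P = 0.6914·C_{A0}·X = 0.6914×4.90×0.892 = 3.02 kmol/m³; Y_P = C_P/C_{A0} = 0.617.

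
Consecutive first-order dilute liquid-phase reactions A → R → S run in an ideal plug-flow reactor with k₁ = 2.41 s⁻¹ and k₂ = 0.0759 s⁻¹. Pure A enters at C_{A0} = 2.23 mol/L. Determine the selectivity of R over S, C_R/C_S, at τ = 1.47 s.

The intermediate concentration in a first-order A→B→C sequence is C_R = k₁C_{A0}(e^(−k₁τ) − e^(−k₂τ))/(k₂−k₁).
e^(−k₁τ) = e^(−2.41×1.47) = e^(−3.543) = 0.02894; e^(−k₂τ) = e^(−0.1116) = 0.8944.
C_R = 2.41×2.23/(0.0759−2.41) × (0.02894−0.8944) = (-2.303)×(-0.8655) = 1.993 mol/L.
C_A = C_{A0}e^(−k₁τ) = 0.06453 mol/L, so C_S = C_{A0}−C_A−C_R = 0.1727 mol/L; C_R/C_S = 11.5.

11.5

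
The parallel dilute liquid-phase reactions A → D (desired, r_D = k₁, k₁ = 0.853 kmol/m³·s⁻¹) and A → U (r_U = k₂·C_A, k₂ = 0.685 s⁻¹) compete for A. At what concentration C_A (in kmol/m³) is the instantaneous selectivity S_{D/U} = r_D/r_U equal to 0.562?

S_{D/U} = (k₁/k₂)·C_A⁻¹ ⇒ C_A = (S·k₂/k₁)^(-1).
= (0.562×0.685/0.853)^(-1) = (0.4513)^(-1) = 2.22 kmol/m³.

2.22 kmol/m³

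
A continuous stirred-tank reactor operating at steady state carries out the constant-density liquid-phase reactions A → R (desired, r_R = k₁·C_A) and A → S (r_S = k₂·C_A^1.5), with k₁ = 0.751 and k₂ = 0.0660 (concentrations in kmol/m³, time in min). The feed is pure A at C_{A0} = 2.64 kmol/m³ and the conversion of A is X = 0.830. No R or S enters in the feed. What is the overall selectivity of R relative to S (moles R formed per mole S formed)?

Exit C_A = C_{A0}(1−X) = 2.64×0.170 = 0.4488 kmol/m³.
A CSTR operates uniformly at the exit composition, giving r_R = 0.3370 and r_S = 0.01984 (each k·C_A^n at C_A = 0.4488).
Overall selectivity = C_R/C_S = r_Rτ/(r_Sτ) = r_R/r_S = 17.0.

17.0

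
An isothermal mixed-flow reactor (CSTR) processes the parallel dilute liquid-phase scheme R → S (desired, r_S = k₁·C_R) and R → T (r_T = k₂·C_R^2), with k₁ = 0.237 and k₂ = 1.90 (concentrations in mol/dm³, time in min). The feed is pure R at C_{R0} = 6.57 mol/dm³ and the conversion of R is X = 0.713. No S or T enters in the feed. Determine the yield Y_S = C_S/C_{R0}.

0.0442

Exit C_R = C_{R0}(1−X) = 6.57×0.287 = 1.886 mol/dm³.
Rates in a CSTR are evaluated at the outlet concentration: r_S = 0.237×1.886 = 0.4469, r_T = 1.90×1.886^2 = 6.755.
Fraction of consumed R going to S: r_S/(r_S+r_T) = 0.06205.
C_S = 0.06205·C_{R0}·X = 0.06205×6.57×0.713 = 0.291 mol/dm³; Y_S = C_S/C_{R0} = 0.0442.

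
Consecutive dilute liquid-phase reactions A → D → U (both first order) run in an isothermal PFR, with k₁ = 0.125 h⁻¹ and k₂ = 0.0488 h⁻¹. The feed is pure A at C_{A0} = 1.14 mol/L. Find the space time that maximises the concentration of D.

The intermediate peaks when r₁ = r₂, i.e. k₁e^(−k₁τ) = k₂e^(−k₂τ), giving τ_opt = ln(k₂/k₁)/(k₂−k₁).
= ln(0.0488/0.125)/(0.0488−0.125) = ln(0.3904)/-0.07620 = -0.9406/-0.07620 = 12.3 h.

12.3 h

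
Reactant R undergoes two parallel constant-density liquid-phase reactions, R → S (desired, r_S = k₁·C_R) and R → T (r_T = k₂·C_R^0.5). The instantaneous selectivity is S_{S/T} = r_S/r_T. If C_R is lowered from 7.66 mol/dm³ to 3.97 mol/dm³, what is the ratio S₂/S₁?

0.720

S_{S/T} = (k₁/k₂)·C_R^0.5, so S₂/S₁ = (C_{R,2}/C_{R,1})^0.5.
= (3.97/7.66)^0.5 = (0.5183)^0.5 = 0.720.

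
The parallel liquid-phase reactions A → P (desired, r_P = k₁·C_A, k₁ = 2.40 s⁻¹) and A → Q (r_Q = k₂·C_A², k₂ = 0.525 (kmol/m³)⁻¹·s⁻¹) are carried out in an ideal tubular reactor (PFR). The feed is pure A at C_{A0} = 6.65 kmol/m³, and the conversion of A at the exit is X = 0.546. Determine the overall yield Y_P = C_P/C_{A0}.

0.269

C_A = C_{A0}(1−X) = 3.019 kmol/m³.
Along a PFR/batch, dC_P/dC_A = −r_P/(r_P+r_Q) = −k₁/(k₁+k₂·C_A).
Integrating from C_{A0} to C_A: C_P = (2.40/0.525)·ln[(2.40+0.525·6.65)/(2.40+0.525·3.02)] = 4.571·ln(5.891/3.985) = 1.787 kmol/m³.
Y_P = C_P/C_{A0} = 1.787/6.65 = 0.269.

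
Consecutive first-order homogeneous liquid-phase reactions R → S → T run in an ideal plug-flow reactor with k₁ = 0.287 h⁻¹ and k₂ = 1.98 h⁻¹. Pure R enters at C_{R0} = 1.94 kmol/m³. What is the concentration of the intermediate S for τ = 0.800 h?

Solving the coupled first-order balances gives C_S(τ) = [k₁/(k₂−k₁)]·C_{R0}·(e^(−k₁τ) − e^(−k₂τ)).
e^(−k₁τ) = e^(−0.287×0.800) = e^(−0.2296) = 0.7949; e^(−k₂τ) = e^(−1.584) = 0.2052.
C_S = 0.287×1.94/(1.98−0.287) × (0.7949−0.2052) = 0.3289×0.5897 = 0.1939 kmol/m³.

0.194 kmol/m³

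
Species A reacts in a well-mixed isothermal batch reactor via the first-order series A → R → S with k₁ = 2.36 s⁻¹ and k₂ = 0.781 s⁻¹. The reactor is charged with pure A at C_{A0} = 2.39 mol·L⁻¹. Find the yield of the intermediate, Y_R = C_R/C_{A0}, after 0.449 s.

0.535

Solving the coupled first-order balances gives C_R(t) = [k₁/(k₂−k₁)]·C_{A0}·(e^(−k₁t) − e^(−k₂t)).
e^(−k₁t) = e^(−2.36×0.449) = e^(−1.060) = 0.3466; e^(−k₂t) = e^(−0.3507) = 0.7042.
C_R = 2.36×2.39/(0.781−2.36) × (0.3466−0.7042) = (-3.572)×(-0.3576) = 1.278 mol·L⁻¹.
Y_R = C_R/C_{A0} = 1.278/2.39 = 0.535.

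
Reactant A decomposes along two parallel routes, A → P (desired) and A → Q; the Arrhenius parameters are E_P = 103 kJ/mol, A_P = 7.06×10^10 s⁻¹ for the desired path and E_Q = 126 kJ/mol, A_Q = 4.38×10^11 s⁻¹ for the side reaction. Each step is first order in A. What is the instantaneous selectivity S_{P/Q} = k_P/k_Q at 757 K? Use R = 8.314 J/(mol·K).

6.23

k_P/k_Q = (A_P/A_Q)·exp[−(E_P−E_Q)/(RT)] = (A_P/A_Q)·exp[(E_Q−E_P)/(RT)].
(E_Q−E_P)/(RT) = (126−103)×10³/(8.314×757) = 23000/6294 = 3.654.
k_P/k_Q = (7.06×10^10/4.38×10^11)·exp(3.654) = 0.1612 × 38.65 = 6.23.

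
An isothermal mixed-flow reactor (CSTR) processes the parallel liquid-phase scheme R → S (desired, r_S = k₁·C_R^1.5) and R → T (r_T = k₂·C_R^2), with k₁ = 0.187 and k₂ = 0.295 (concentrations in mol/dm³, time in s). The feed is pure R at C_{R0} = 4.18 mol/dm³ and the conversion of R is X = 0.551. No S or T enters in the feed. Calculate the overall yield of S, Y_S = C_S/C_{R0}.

0.174

Exit C_R = C_{R0}(1−X) = 4.18×0.449 = 1.877 mol/dm³.
In a CSTR the entire volume is at exit conditions, so r_S = 0.187×1.877^1.5 = 0.4808 and r_T = 0.295×1.877^2 = 1.039.
Fraction of consumed R going to S: r_S/(r_S+r_T) = 0.3163.
C_S = 0.3163·C_{R0}·X = 0.3163×4.18×0.551 = 0.729 mol/dm³; Y_S = C_S/C_{R0} = 0.174.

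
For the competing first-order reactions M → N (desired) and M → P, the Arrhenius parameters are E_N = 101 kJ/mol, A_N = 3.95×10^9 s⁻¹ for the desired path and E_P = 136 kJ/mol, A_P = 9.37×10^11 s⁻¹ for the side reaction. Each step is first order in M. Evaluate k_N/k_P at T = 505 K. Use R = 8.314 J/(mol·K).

With equal orders, S_{N/P} = k_N/k_P = (A_N/A_P)·exp[(E_P−E_N)/(RT)].
(E_P−E_N)/(RT) = (136−101)×10³/(8.314×505) = 35000/4199 = 8.336.
k_N/k_P = (3.95×10^9/9.37×10^11)·exp(8.336) = 0.004216 × 4172 = 17.6.

17.6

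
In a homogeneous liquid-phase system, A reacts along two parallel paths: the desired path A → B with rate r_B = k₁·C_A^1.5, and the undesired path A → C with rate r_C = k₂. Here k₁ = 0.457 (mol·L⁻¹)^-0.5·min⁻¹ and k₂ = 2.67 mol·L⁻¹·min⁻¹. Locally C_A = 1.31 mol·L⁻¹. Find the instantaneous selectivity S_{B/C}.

S_{B/C} = r_B/r_C = (k₁·C_A^1.5)/(k₂) = (k₁/k₂)·C_A^1.5.
= (0.457×1.310^1.5) / (2.67) = 0.6852/2.670 = 0.257.
Since the desired path is higher order in A, keeping C_A high (PFR or concentrated feed) favours B.

0.257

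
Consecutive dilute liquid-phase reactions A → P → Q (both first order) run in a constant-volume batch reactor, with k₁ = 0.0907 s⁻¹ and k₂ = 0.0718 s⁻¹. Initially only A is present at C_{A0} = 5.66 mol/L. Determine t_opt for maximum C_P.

For first-order series the maximum of C_P occurs at t_opt = ln(k₂/k₁)/(k₂−k₁).
= ln(0.0718/0.0907)/(0.0718−0.0907) = ln(0.7916)/-0.01890 = -0.2337/-0.01890 = 12.4 s.

12.4 s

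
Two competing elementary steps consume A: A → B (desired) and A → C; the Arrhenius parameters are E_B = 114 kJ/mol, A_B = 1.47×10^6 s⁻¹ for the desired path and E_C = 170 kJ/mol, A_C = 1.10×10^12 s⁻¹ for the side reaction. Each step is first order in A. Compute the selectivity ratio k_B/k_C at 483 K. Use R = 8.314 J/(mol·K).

With equal orders, S_{B/C} = k_B/k_C = (A_B/A_C)·exp[(E_C−E_B)/(RT)].
(E_C−E_B)/(RT) = (170−114)×10³/(8.314×483) = 56000/4016 = 13.95.
k_B/k_C = (1.47×10^6/1.10×10^12)·exp(13.95) = 1.336×10^-6 × 1.139×10^6 = 1.52.

1.52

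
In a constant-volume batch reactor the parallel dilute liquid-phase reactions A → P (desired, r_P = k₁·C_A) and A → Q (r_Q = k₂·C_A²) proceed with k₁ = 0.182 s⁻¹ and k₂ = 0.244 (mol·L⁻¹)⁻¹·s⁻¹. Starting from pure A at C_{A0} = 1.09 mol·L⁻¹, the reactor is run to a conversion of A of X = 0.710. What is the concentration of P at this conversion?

C_A = C_{A0}(1−X) = 0.3161 mol·L⁻¹.
Along a PFR/batch, dC_P/dC_A = −r_P/(r_P+r_Q) = −k₁/(k₁+k₂·C_A).
Integrating from C_{A0} to C_A: C_P = (0.182/0.244)·ln[(0.182+0.244·1.09)/(0.182+0.244·0.316)] = 0.7459·ln(0.4480/0.2591) = 0.4083 mol·L⁻¹.

0.408 mol·L⁻¹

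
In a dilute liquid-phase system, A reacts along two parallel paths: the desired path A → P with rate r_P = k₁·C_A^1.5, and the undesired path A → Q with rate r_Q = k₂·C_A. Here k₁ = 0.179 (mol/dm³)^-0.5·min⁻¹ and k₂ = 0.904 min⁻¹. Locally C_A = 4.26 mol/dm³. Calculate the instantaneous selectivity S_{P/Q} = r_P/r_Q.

S_{P/Q} = r_P/r_Q = (k₁·C_A^1.5)/(k₂·C_A) = (k₁/k₂)·C_A^0.5.
= (0.179×4.260^1.5) / (0.904×4.260) = 1.574/3.851 = 0.409.

0.409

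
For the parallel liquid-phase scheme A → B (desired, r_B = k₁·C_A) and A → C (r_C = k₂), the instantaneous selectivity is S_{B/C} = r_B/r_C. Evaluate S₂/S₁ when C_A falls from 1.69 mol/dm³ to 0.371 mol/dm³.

0.220

S_{B/C} = (k₁/k₂)·C_A, so S₂/S₁ = (C_{A,2}/C_{A,1}).
= 0.371/1.69 = 0.220.
Selectivity toward B falls as C_A falls — high-concentration operation is favoured.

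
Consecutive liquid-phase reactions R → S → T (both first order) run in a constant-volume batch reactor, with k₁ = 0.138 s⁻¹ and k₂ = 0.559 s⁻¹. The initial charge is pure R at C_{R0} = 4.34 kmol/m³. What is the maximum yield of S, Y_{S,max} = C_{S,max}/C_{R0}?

At the optimum, C_{S,max}/C_{R0} = (k₁/k₂)^[k₂/(k₂−k₁)].
= (0.138/0.559)^(0.559/(0.559−0.138)) = (0.2469)^(1.328) = 0.1561.

0.156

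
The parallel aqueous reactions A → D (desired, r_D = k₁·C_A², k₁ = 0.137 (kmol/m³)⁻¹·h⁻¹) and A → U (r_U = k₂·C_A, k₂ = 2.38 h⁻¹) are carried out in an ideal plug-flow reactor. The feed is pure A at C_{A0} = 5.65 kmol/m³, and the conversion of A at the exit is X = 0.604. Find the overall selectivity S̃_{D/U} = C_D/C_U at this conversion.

C_A = C_{A0}(1−X) = 2.237 kmol/m³.
Along a PFR/batch, dC_U/dC_A = −r_U/(r_D+r_U) = −k₂/(k₂+k₁·C_A).
Integrating from C_{A0} to C_A: C_U = (2.38/0.137)·ln[(2.38+0.137·5.65)/(2.38+0.137·2.24)] = 17.37·ln(3.154/2.687) = 2.787 kmol/m³.
Then C_D = (C_{A0}−C_A) − C_U = 3.413 − 2.787 = 0.6254 kmol/m³.
S̃_{D/U} = C_D/C_U = 0.6254/2.787 = 0.224.

0.224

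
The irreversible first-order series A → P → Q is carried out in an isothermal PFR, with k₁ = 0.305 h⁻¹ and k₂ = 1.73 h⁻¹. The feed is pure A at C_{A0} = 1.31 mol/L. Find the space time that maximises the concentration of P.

The intermediate peaks when r₁ = r₂, i.e. k₁e^(−k₁τ) = k₂e^(−k₂τ), giving τ_opt = ln(k₂/k₁)/(k₂−k₁).
= ln(1.73/0.305)/(1.73−0.305) = ln(5.672)/1.425 = 1.736/1.425 = 1.22 h.

1.22 h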